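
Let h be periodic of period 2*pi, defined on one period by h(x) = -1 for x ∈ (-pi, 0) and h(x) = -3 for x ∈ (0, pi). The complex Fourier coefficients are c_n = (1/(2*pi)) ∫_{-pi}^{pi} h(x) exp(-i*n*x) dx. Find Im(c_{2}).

Since h is real-valued, Im(c_{2}) = -(1/(2*pi)) ∫_{-pi}^{pi} h(x) sin(2*x) dx = -b_{2}/2.
Split the integral at the breakpoints.
Directly, an antiderivative of (-1) sin(2*x) is cos(2*x)/2; evaluating from -pi to 0: ∫_{-pi}^{0} (-1) sin(2*x) dx = (1/2) - (1/2) = 0.
Directly, an antiderivative of (-3) sin(2*x) is 3*cos(2*x)/2; evaluating from 0 to pi: ∫_{0}^{pi} (-3) sin(2*x) dx = (3/2) - (3/2) = 0.
So ∫_{-pi}^{pi} h(x) sin(2*x) dx = 0.
Hence Im(c_{2}) = (-1/(2*pi))·(0) = 0.

0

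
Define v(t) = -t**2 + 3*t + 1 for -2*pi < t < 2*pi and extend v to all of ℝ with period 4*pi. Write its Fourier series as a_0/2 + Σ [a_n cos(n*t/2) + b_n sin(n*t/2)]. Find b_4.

-3

b_4 = (1/(2*pi)) ∫_{-2*pi}^{2*pi} v(t) sin(2*t) dt.
Integrating by parts twice (tabular method), an antiderivative of (-t**2 + 3*t + 1) sin(2*t) is t**2*cos(2*t)/2 - t*sin(2*t)/2 - 3*t*cos(2*t)/2 + 3*sin(2*t)/4 - 3*cos(2*t)/4; evaluating from -2*pi to 2*pi: ∫_{-2*pi}^{2*pi} (-t**2 + 3*t + 1) sin(2*t) dt = (-3*pi - 3/4 + 2*pi**2) - (-3/4 + 3*pi + 2*pi**2) = -6*pi.
Hence b_4 = (1/(2*pi))·(-6*pi) = -3.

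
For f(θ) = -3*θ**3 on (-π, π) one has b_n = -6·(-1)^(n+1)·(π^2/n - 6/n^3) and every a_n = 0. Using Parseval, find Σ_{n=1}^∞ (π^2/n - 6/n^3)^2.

Parseval: Σ b_n^2 = (1/π) ∫_{-π}^{π} f(θ)^2 dθ = 18*pi**6/7.
b_n^2 = 36·(π^2/n - 6/n^3)^2, so the sum equals (18*pi**6/7)/36 = pi**6/14.

pi**6/14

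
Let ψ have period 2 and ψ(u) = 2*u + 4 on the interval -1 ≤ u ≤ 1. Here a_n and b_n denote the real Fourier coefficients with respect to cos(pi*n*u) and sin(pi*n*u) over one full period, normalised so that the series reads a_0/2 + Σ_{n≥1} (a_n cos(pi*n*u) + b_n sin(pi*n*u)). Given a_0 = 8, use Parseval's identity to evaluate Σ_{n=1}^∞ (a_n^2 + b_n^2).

Parseval: a_0^2/2 + Σ_{n≥1} (a_n^2+b_n^2) = ∫_{-1}^{1} ψ(u)^2 du = 104/3.
Subtract a_0^2/2 = 32: Σ (a_n^2+b_n^2) = 8/3.

8/3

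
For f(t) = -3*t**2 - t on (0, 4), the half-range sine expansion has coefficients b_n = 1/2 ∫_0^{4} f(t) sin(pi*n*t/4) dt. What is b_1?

b_1 = 1/2 ∫_0^{4} (-3*t**2 - t) sin(pi*t/4) dt.
Integrating by parts twice (tabular method), an antiderivative of (-3*t**2 - t) sin(pi*t/4) is 12*t**2*cos(pi*t/4)/pi - 96*t*sin(pi*t/4)/pi**2 + 4*t*cos(pi*t/4)/pi - 16*sin(pi*t/4)/pi**2 - 384*cos(pi*t/4)/pi**3; evaluating from 0 to 4: ∫_{0}^{4} (-3*t**2 - t) sin(pi*t/4) dt = (-208/pi + 384/pi**3) - (-384/pi**3) = -208/pi + 768/pi**3.
Hence b_1 = (1/2)·(-208/pi + 768/pi**3) = -104/pi + 384/pi**3.

-104/pi + 384/pi**3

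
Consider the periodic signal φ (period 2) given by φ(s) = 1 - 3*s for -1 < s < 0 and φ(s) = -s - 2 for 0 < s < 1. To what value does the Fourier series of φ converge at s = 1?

1/2

At s = 1 the one-sided limits are φ(1^-) = -3 and φ(1^+) = 4.
By Dirichlet's theorem the series converges to their average, [(-3) + (4)]/2 = 1/2.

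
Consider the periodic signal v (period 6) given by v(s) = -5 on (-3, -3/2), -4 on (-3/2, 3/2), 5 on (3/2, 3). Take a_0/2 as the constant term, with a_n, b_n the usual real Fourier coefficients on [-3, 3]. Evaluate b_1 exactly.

10/pi

b_1 = 1/3 ∫_{-3}^{3} v(s) sin(pi*s/3) ds.
Split the integral at the breakpoints.
Directly, an antiderivative of (-5) sin(pi*s/3) is 15*cos(pi*s/3)/pi; evaluating from -3 to -3/2: ∫_{-3}^{-3/2} (-5) sin(pi*s/3) ds = (0) - (-15/pi) = 15/pi.
Directly, an antiderivative of (-4) sin(pi*s/3) is 12*cos(pi*s/3)/pi; evaluating from -3/2 to 3/2: ∫_{-3/2}^{3/2} (-4) sin(pi*s/3) ds = (0) - (0) = 0.
Directly, an antiderivative of (5) sin(pi*s/3) is -15*cos(pi*s/3)/pi; evaluating from 3/2 to 3: ∫_{3/2}^{3} (5) sin(pi*s/3) ds = (15/pi) - (0) = 15/pi.
Summing the pieces and multiplying by (1/3) gives b_1 = 10/pi.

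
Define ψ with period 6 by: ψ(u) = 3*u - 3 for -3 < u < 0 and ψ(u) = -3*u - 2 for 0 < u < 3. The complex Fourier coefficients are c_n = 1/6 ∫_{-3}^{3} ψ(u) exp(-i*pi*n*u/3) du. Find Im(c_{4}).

0

Since ψ is real-valued, Im(c_{4}) = -1/6 ∫_{-3}^{3} ψ(u) sin(4*pi*u/3) du = -b_{4}/2.
Split the integral at the breakpoints.
Integrating by parts (boundary term plus one more integral), an antiderivative of (3*u - 3) sin(4*pi*u/3) is -9*u*cos(4*pi*u/3)/(4*pi) + 27*sin(4*pi*u/3)/(16*pi**2) + 9*cos(4*pi*u/3)/(4*pi); evaluating from -3 to 0: ∫_{-3}^{0} (3*u - 3) sin(4*pi*u/3) du = (9/(4*pi)) - (9/pi) = -27/(4*pi).
Integrating by parts (boundary term plus one more integral), an antiderivative of (-3*u - 2) sin(4*pi*u/3) is 9*u*cos(4*pi*u/3)/(4*pi) - 27*sin(4*pi*u/3)/(16*pi**2) + 3*cos(4*pi*u/3)/(2*pi); evaluating from 0 to 3: ∫_{0}^{3} (-3*u - 2) sin(4*pi*u/3) du = (33/(4*pi)) - (3/(2*pi)) = 27/(4*pi).
So ∫_{-3}^{3} ψ(u) sin(4*pi*u/3) du = 0.
Hence Im(c_{4}) = (-1/6)·(0) = 0.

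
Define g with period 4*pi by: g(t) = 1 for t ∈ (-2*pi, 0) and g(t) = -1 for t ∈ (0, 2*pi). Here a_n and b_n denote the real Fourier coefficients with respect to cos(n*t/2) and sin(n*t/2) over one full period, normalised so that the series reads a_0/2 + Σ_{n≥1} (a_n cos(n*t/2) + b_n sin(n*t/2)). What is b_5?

b_5 = (1/(2*pi)) ∫_{-2*pi}^{2*pi} g(t) sin(5*t/2) dt.
g is odd and sin(5*t/2) is odd, so the integrand is even and b_5 = 1/pi ∫_0^{2*pi} g(t) sin(5*t/2) dt.
Directly, an antiderivative of (-1) sin(5*t/2) is 2*cos(5*t/2)/5; evaluating from 0 to 2*pi: ∫_{0}^{2*pi} (-1) sin(5*t/2) dt = (-2/5) - (2/5) = -4/5.
Hence b_5 = (1/pi)·(-4/5) = -4/(5*pi).

-4/(5*pi)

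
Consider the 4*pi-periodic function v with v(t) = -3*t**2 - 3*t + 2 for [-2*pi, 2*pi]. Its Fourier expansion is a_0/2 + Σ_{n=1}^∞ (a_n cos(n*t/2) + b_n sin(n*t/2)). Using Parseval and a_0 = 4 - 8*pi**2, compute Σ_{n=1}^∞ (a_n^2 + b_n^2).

Parseval: a_0^2/2 + Σ_{n≥1} (a_n^2+b_n^2) = (1/(2*pi)) ∫_{-2*pi}^{2*pi} v(t)^2 dt = -8*pi**2 + 8 + 288*pi**4/5.
Subtract a_0^2/2 = 8*(1 - 2*pi**2)**2: Σ (a_n^2+b_n^2) = pi**2*(24 + 128*pi**2/5).

pi**2*(24 + 128*pi**2/5)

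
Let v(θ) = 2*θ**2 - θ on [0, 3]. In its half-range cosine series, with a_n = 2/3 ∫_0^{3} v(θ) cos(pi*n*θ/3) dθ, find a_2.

a_2 = 2/3 ∫_0^{3} (2*θ**2 - θ) cos(2*pi*θ/3) dθ.
Integrating by parts twice (tabular method), an antiderivative of (2*θ**2 - θ) cos(2*pi*θ/3) is 3*θ**2*sin(2*pi*θ/3)/pi - 3*θ*sin(2*pi*θ/3)/(2*pi) + 9*θ*cos(2*pi*θ/3)/pi**2 - 27*sin(2*pi*θ/3)/(2*pi**3) - 9*cos(2*pi*θ/3)/(4*pi**2); evaluating from 0 to 3: ∫_{0}^{3} (2*θ**2 - θ) cos(2*pi*θ/3) dθ = (99/(4*pi**2)) - (-9/(4*pi**2)) = 27/pi**2.
Hence a_2 = (2/3)·(27/pi**2) = 18/pi**2.

18/pi**2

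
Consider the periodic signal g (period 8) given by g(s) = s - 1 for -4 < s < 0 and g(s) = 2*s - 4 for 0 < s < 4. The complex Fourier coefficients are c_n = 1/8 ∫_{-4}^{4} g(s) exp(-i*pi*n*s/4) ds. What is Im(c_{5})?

Since g is real-valued, Im(c_{5}) = -1/8 ∫_{-4}^{4} g(s) sin(5*pi*s/4) ds = -b_{5}/2.
Split the integral at the breakpoints.
Integrating by parts (boundary term plus one more integral), an antiderivative of (s - 1) sin(5*pi*s/4) is -4*s*cos(5*pi*s/4)/(5*pi) + 16*sin(5*pi*s/4)/(25*pi**2) + 4*cos(5*pi*s/4)/(5*pi); evaluating from -4 to 0: ∫_{-4}^{0} (s - 1) sin(5*pi*s/4) ds = (4/(5*pi)) - (-4/pi) = 24/(5*pi).
Integrating by parts (boundary term plus one more integral), an antiderivative of (2*s - 4) sin(5*pi*s/4) is -8*s*cos(5*pi*s/4)/(5*pi) + 32*sin(5*pi*s/4)/(25*pi**2) + 16*cos(5*pi*s/4)/(5*pi); evaluating from 0 to 4: ∫_{0}^{4} (2*s - 4) sin(5*pi*s/4) ds = (16/(5*pi)) - (16/(5*pi)) = 0.
So ∫_{-4}^{4} g(s) sin(5*pi*s/4) ds = 24/(5*pi).
Hence Im(c_{5}) = (-1/8)·(24/(5*pi)) = -3/(5*pi).

-3/(5*pi)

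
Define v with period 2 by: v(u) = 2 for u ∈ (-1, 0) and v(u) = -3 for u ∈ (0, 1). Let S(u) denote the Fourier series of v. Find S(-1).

At u = -1 the one-sided limits are v(-1^-) = -3 and v(-1^+) = 2.
By Dirichlet's theorem the series converges to their average, [(-3) + (2)]/2 = -1/2.

-1/2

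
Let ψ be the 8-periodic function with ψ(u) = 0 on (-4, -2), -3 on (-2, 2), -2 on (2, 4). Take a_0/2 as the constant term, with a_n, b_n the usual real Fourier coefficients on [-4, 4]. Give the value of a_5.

a_5 = 1/4 ∫_{-4}^{4} ψ(u) cos(5*pi*u/4) du.
Split the integral at the breakpoints.
∫_{-4}^{-2} (0) cos(5*pi*u/4) du = 0.
Directly, an antiderivative of (-3) cos(5*pi*u/4) is -12*sin(5*pi*u/4)/(5*pi); evaluating from -2 to 2: ∫_{-2}^{2} (-3) cos(5*pi*u/4) du = (-12/(5*pi)) - (12/(5*pi)) = -24/(5*pi).
Directly, an antiderivative of (-2) cos(5*pi*u/4) is -8*sin(5*pi*u/4)/(5*pi); evaluating from 2 to 4: ∫_{2}^{4} (-2) cos(5*pi*u/4) du = (0) - (-8/(5*pi)) = 8/(5*pi).
Summing the pieces and multiplying by (1/4) gives a_5 = -4/(5*pi).

-4/(5*pi)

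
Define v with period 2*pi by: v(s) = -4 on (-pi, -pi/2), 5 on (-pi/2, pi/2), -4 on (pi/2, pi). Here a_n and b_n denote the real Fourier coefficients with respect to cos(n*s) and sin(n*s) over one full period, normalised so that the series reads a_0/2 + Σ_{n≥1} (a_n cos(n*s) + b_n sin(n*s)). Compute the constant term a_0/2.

1/2

a_0 = 1/pi ∫_{-pi}^{pi} v(s) ds = 1/pi · (pi) = 1.
So the constant term a_0/2 = 1/2.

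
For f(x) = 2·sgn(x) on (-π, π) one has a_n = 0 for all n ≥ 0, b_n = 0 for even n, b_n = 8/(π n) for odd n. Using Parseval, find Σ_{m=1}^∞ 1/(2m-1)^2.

Parseval: Σ b_n^2 = (1/π) ∫_{-π}^{π} f(x)^2 dx = 8.
Only odd n contribute, with b_n^2 = 64/(π^2 n^2), so Σ_{m≥1} 1/(2m-1)^2 = π^2·(8)/64 = pi**2/8.

pi**2/8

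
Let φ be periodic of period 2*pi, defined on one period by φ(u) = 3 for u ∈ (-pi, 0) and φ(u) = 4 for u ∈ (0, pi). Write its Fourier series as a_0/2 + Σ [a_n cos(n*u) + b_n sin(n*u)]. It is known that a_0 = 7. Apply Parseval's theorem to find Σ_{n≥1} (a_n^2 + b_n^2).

Parseval: a_0^2/2 + Σ_{n≥1} (a_n^2+b_n^2) = 1/pi ∫_{-pi}^{pi} φ(u)^2 du = 25.
Subtract a_0^2/2 = 49/2: Σ (a_n^2+b_n^2) = 1/2.

1/2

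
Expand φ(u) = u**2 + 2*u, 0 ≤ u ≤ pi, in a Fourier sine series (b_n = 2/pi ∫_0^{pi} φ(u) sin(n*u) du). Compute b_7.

2*(-4 + 98*pi + 49*pi**2)/(343*pi)

b_7 = 2/pi ∫_0^{pi} (u**2 + 2*u) sin(7*u) du.
Integrating by parts twice (tabular method), an antiderivative of (u**2 + 2*u) sin(7*u) is -u**2*cos(7*u)/7 + 2*u*sin(7*u)/49 - 2*u*cos(7*u)/7 + 2*sin(7*u)/49 + 2*cos(7*u)/343; evaluating from 0 to pi: ∫_{0}^{pi} (u**2 + 2*u) sin(7*u) du = (-2/343 + 2*pi/7 + pi**2/7) - (2/343) = -4/343 + 2*pi/7 + pi**2/7.
Hence b_7 = (2/pi)·(-4/343 + 2*pi/7 + pi**2/7) = 2*(-4 + 98*pi + 49*pi**2)/(343*pi).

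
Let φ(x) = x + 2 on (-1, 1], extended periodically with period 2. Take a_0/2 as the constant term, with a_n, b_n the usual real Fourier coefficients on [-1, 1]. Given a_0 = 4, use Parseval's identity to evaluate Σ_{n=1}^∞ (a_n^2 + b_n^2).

2/3

Parseval: a_0^2/2 + Σ_{n≥1} (a_n^2+b_n^2) = ∫_{-1}^{1} φ(x)^2 dx = 26/3.
Subtract a_0^2/2 = 8: Σ (a_n^2+b_n^2) = 2/3.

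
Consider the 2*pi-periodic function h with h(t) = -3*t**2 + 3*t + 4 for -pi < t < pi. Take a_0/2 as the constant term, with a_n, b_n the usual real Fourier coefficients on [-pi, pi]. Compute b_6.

b_6 = 1/pi ∫_{-pi}^{pi} h(t) sin(6*t) dt.
Integrating by parts twice (tabular method), an antiderivative of (-3*t**2 + 3*t + 4) sin(6*t) is t**2*cos(6*t)/2 - t*sin(6*t)/6 - t*cos(6*t)/2 + sin(6*t)/12 - 25*cos(6*t)/36; evaluating from -pi to pi: ∫_{-pi}^{pi} (-3*t**2 + 3*t + 4) sin(6*t) dt = (-pi/2 - 25/36 + pi**2/2) - (-25/36 + pi/2 + pi**2/2) = -pi.
Hence b_6 = (1/pi)·(-pi) = -1.

-1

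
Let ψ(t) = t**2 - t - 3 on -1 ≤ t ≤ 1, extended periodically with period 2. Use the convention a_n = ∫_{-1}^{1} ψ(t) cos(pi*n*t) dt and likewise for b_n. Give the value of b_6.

1/(3*pi)

b_6 = ∫_{-1}^{1} ψ(t) sin(6*pi*t) dt.
Integrating by parts twice (tabular method), an antiderivative of (t**2 - t - 3) sin(6*pi*t) is -t**2*cos(6*pi*t)/(6*pi) + t*sin(6*pi*t)/(18*pi**2) + t*cos(6*pi*t)/(6*pi) - sin(6*pi*t)/(36*pi**2) + cos(6*pi*t)/(108*pi**3) + cos(6*pi*t)/(2*pi); evaluating from -1 to 1: ∫_{-1}^{1} (t**2 - t - 3) sin(6*pi*t) dt = ((1 + 54*pi**2)/(108*pi**3)) - ((1 + 18*pi**2)/(108*pi**3)) = 1/(3*pi).
Hence b_6 = 1/(3*pi).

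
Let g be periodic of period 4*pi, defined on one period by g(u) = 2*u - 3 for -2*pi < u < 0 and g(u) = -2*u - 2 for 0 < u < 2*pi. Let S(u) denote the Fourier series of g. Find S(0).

At u = 0 the one-sided limits are g(0^-) = -3 and g(0^+) = -2.
By Dirichlet's theorem the series converges to their average, [(-3) + (-2)]/2 = -5/2.

-5/2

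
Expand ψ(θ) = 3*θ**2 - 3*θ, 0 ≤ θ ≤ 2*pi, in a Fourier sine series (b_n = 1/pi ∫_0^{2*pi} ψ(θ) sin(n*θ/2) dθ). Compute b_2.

6 - 12*pi

b_2 = 1/pi ∫_0^{2*pi} (3*θ**2 - 3*θ) sin(θ) dθ.
Integrating by parts twice (tabular method), an antiderivative of (3*θ**2 - 3*θ) sin(θ) is -3*θ**2*cos(θ) + 6*θ*sin(θ) + 3*θ*cos(θ) - 3*sin(θ) + 6*cos(θ); evaluating from 0 to 2*pi: ∫_{0}^{2*pi} (3*θ**2 - 3*θ) sin(θ) dθ = (-12*pi**2 + 6 + 6*pi) - (6) = 6*pi*(1 - 2*pi).
Hence b_2 = (1/pi)·(6*pi*(1 - 2*pi)) = 6 - 12*pi.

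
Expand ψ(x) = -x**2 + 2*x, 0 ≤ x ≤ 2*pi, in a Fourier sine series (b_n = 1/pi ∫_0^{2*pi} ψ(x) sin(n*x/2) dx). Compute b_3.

b_3 = 1/pi ∫_0^{2*pi} (-x**2 + 2*x) sin(3*x/2) dx.
Integrating by parts twice (tabular method), an antiderivative of (-x**2 + 2*x) sin(3*x/2) is 2*x**2*cos(3*x/2)/3 - 8*x*sin(3*x/2)/9 - 4*x*cos(3*x/2)/3 + 8*sin(3*x/2)/9 - 16*cos(3*x/2)/27; evaluating from 0 to 2*pi: ∫_{0}^{2*pi} (-x**2 + 2*x) sin(3*x/2) dx = (-8*pi**2/3 + 16/27 + 8*pi/3) - (-16/27) = -8*pi**2/3 + 32/27 + 8*pi/3.
Hence b_3 = (1/pi)·(-8*pi**2/3 + 32/27 + 8*pi/3) = 8*(-9*pi**2 + 4 + 9*pi)/(27*pi).

8*(-9*pi**2 + 4 + 9*pi)/(27*pi)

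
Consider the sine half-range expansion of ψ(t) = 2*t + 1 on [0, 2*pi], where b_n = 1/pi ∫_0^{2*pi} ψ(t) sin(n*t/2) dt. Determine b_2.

b_2 = 1/pi ∫_0^{2*pi} (2*t + 1) sin(t) dt.
Integrating by parts (boundary term plus one more integral), an antiderivative of (2*t + 1) sin(t) is -2*t*cos(t) + 2*sin(t) - cos(t); evaluating from 0 to 2*pi: ∫_{0}^{2*pi} (2*t + 1) sin(t) dt = (-4*pi - 1) - (-1) = -4*pi.
Hence b_2 = (1/pi)·(-4*pi) = -4.

-4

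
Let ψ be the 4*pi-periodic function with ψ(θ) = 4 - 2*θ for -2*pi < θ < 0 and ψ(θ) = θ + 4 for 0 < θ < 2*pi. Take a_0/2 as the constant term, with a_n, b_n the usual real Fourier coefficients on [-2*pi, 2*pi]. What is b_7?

-2/7

b_7 = (1/(2*pi)) ∫_{-2*pi}^{2*pi} ψ(θ) sin(7*θ/2) dθ.
Split the integral at the breakpoints.
Integrating by parts (boundary term plus one more integral), an antiderivative of (4 - 2*θ) sin(7*θ/2) is 4*θ*cos(7*θ/2)/7 - 8*sin(7*θ/2)/49 - 8*cos(7*θ/2)/7; evaluating from -2*pi to 0: ∫_{-2*pi}^{0} (4 - 2*θ) sin(7*θ/2) dθ = (-8/7) - (8/7 + 8*pi/7) = -8*pi/7 - 16/7.
Integrating by parts (boundary term plus one more integral), an antiderivative of (θ + 4) sin(7*θ/2) is -2*θ*cos(7*θ/2)/7 + 4*sin(7*θ/2)/49 - 8*cos(7*θ/2)/7; evaluating from 0 to 2*pi: ∫_{0}^{2*pi} (θ + 4) sin(7*θ/2) dθ = (8/7 + 4*pi/7) - (-8/7) = 4*pi/7 + 16/7.
Summing the pieces and multiplying by (1/(2*pi)) gives b_7 = -2/7.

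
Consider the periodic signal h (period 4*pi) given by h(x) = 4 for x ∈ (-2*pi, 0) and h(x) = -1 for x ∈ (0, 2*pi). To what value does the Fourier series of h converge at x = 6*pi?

3/2

x = 6*pi differs from x = 2*pi by 1 full period(s), and the series is 4*pi-periodic.
At x = 2*pi the one-sided limits are h(2*pi^-) = -1 and h(2*pi^+) = 4.
By Dirichlet's theorem the series converges to their average, [(-1) + (4)]/2 = 3/2.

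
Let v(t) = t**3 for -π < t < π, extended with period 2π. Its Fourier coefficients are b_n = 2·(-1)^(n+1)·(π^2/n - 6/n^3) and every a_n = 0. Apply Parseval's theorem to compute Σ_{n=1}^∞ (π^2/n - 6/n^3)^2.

Parseval: Σ b_n^2 = (1/π) ∫_{-π}^{π} v(t)^2 dt = 2*pi**6/7.
b_n^2 = 4·(π^2/n - 6/n^3)^2, so the sum equals (2*pi**6/7)/4 = pi**6/14.

pi**6/14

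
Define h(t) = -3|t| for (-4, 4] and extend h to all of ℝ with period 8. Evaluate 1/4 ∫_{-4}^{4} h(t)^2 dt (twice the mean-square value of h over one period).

96

1/4 ∫_{-4}^{4} h(t)^2 dt = 1/4 · (384) = 96.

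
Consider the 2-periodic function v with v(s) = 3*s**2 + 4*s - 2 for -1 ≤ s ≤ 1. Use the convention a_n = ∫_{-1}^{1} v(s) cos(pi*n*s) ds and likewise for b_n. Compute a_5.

a_5 = ∫_{-1}^{1} v(s) cos(5*pi*s) ds.
Integrating by parts twice (tabular method), an antiderivative of (3*s**2 + 4*s - 2) cos(5*pi*s) is 3*s**2*sin(5*pi*s)/(5*pi) + 4*s*sin(5*pi*s)/(5*pi) + 6*s*cos(5*pi*s)/(25*pi**2) - 2*sin(5*pi*s)/(5*pi) - 6*sin(5*pi*s)/(125*pi**3) + 4*cos(5*pi*s)/(25*pi**2); evaluating from -1 to 1: ∫_{-1}^{1} (3*s**2 + 4*s - 2) cos(5*pi*s) ds = (-2/(5*pi**2)) - (2/(25*pi**2)) = -12/(25*pi**2).
Hence a_5 = -12/(25*pi**2).

-12/(25*pi**2)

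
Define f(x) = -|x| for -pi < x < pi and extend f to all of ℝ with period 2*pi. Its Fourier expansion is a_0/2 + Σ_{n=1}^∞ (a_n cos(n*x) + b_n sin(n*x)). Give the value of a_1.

a_1 = 1/pi ∫_{-pi}^{pi} f(x) cos(x) dx.
f is even and cos(x) is even, so the integrand is even and a_1 = 2/pi ∫_0^{pi} f(x) cos(x) dx.
Integrating by parts (boundary term plus one more integral), an antiderivative of (-x) cos(x) is -x*sin(x) - cos(x); evaluating from 0 to pi: ∫_{0}^{pi} (-x) cos(x) dx = (1) - (-1) = 2.
Hence a_1 = (2/pi)·(2) = 4/pi.

4/pi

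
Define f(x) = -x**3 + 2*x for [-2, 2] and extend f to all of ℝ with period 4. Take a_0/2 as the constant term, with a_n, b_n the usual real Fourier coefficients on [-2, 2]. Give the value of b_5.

8*(12 - 25*pi**2)/(125*pi**3)

b_5 = 1/2 ∫_{-2}^{2} f(x) sin(5*pi*x/2) dx.
f is odd and sin(5*pi*x/2) is odd, so the integrand is even and b_5 = ∫_0^{2} f(x) sin(5*pi*x/2) dx.
Integrating by parts three times (tabular method), an antiderivative of (-x**3 + 2*x) sin(5*pi*x/2) is 2*x**3*cos(5*pi*x/2)/(5*pi) - 12*x**2*sin(5*pi*x/2)/(25*pi**2) - 4*x*cos(5*pi*x/2)/(5*pi) - 48*x*cos(5*pi*x/2)/(125*pi**3) + 96*sin(5*pi*x/2)/(625*pi**4) + 8*sin(5*pi*x/2)/(25*pi**2); evaluating from 0 to 2: ∫_{0}^{2} (-x**3 + 2*x) sin(5*pi*x/2) dx = (8*(12 - 25*pi**2)/(125*pi**3)) - (0) = 8*(12 - 25*pi**2)/(125*pi**3).
Hence b_5 = 8*(12 - 25*pi**2)/(125*pi**3).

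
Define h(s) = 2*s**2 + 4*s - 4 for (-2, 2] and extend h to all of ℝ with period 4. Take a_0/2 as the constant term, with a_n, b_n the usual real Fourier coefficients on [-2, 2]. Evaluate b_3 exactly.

b_3 = 1/2 ∫_{-2}^{2} h(s) sin(3*pi*s/2) ds.
Integrating by parts twice (tabular method), an antiderivative of (2*s**2 + 4*s - 4) sin(3*pi*s/2) is -4*s**2*cos(3*pi*s/2)/(3*pi) + 16*s*sin(3*pi*s/2)/(9*pi**2) - 8*s*cos(3*pi*s/2)/(3*pi) + 16*sin(3*pi*s/2)/(9*pi**2) + 32*cos(3*pi*s/2)/(27*pi**3) + 8*cos(3*pi*s/2)/(3*pi); evaluating from -2 to 2: ∫_{-2}^{2} (2*s**2 + 4*s - 4) sin(3*pi*s/2) ds = (-32/(27*pi**3) + 8/pi) - (8*(-9*pi**2 - 4)/(27*pi**3)) = 32/(3*pi).
Hence b_3 = (1/2)·(32/(3*pi)) = 16/(3*pi).

16/(3*pi)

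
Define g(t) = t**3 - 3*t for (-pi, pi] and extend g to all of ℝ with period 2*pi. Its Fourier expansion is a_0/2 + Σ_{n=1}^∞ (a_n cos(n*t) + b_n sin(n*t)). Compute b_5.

b_5 = 1/pi ∫_{-pi}^{pi} g(t) sin(5*t) dt.
g is odd and sin(5*t) is odd, so the integrand is even and b_5 = 2/pi ∫_0^{pi} g(t) sin(5*t) dt.
Integrating by parts three times (tabular method), an antiderivative of (t**3 - 3*t) sin(5*t) is -t**3*cos(5*t)/5 + 3*t**2*sin(5*t)/25 + 81*t*cos(5*t)/125 - 81*sin(5*t)/625; evaluating from 0 to pi: ∫_{0}^{pi} (t**3 - 3*t) sin(5*t) dt = (pi*(-81 + 25*pi**2)/125) - (0) = pi*(-81 + 25*pi**2)/125.
Hence b_5 = (2/pi)·(pi*(-81 + 25*pi**2)/125) = -162/125 + 2*pi**2/5.

-162/125 + 2*pi**2/5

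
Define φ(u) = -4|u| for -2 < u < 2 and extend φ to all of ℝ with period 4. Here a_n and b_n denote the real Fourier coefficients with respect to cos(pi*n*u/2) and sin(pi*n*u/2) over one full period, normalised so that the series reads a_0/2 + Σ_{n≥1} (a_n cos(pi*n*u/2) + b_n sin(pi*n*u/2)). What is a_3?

a_3 = 1/2 ∫_{-2}^{2} φ(u) cos(3*pi*u/2) du.
φ is even and cos(3*pi*u/2) is even, so the integrand is even and a_3 = ∫_0^{2} φ(u) cos(3*pi*u/2) du.
Integrating by parts (boundary term plus one more integral), an antiderivative of (-4*u) cos(3*pi*u/2) is -8*u*sin(3*pi*u/2)/(3*pi) - 16*cos(3*pi*u/2)/(9*pi**2); evaluating from 0 to 2: ∫_{0}^{2} (-4*u) cos(3*pi*u/2) du = (16/(9*pi**2)) - (-16/(9*pi**2)) = 32/(9*pi**2).
Hence a_3 = 32/(9*pi**2).

32/(9*pi**2)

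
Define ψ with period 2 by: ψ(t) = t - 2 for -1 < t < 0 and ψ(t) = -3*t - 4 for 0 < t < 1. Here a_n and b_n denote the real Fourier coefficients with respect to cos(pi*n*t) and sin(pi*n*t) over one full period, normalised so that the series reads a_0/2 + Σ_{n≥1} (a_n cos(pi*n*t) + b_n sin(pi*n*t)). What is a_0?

-8

a_0 = ∫_{-1}^{1} ψ(t) dt = -8.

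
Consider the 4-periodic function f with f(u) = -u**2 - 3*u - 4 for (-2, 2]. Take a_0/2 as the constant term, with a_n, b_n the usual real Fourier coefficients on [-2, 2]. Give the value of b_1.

b_1 = 1/2 ∫_{-2}^{2} f(u) sin(pi*u/2) du.
Integrating by parts twice (tabular method), an antiderivative of (-u**2 - 3*u - 4) sin(pi*u/2) is 2*u**2*cos(pi*u/2)/pi - 8*u*sin(pi*u/2)/pi**2 + 6*u*cos(pi*u/2)/pi - 12*sin(pi*u/2)/pi**2 - 16*cos(pi*u/2)/pi**3 + 8*cos(pi*u/2)/pi; evaluating from -2 to 2: ∫_{-2}^{2} (-u**2 - 3*u - 4) sin(pi*u/2) du = (-28/pi + 16/pi**3) - (-4/pi + 16/pi**3) = -24/pi.
Hence b_1 = (1/2)·(-24/pi) = -12/pi.

-12/pi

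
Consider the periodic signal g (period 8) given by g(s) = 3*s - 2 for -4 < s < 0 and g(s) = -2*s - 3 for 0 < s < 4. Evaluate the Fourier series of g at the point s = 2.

g is continuous at s = 2 with value -7, so the series converges to -7 there.

-7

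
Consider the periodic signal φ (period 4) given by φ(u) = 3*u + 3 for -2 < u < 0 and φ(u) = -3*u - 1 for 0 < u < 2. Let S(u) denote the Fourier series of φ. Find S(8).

u = 8 differs from u = 0 by 2 full period(s), and the series is 4-periodic.
At u = 0 the one-sided limits are φ(0^-) = 3 and φ(0^+) = -1.
By Dirichlet's theorem the series converges to their average, [(3) + (-1)]/2 = 1.

1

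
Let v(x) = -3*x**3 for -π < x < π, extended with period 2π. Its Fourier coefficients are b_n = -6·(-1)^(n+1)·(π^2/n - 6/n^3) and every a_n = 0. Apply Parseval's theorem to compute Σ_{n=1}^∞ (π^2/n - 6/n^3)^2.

pi**6/14

Parseval: Σ b_n^2 = (1/π) ∫_{-π}^{π} v(x)^2 dx = 18*pi**6/7.
b_n^2 = 36·(π^2/n - 6/n^3)^2, so the sum equals (18*pi**6/7)/36 = pi**6/14.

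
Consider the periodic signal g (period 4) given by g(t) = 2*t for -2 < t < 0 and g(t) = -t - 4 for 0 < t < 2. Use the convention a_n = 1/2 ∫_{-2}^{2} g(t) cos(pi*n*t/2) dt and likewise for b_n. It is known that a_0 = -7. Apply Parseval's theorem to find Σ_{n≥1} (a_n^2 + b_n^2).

37/6

Parseval: a_0^2/2 + Σ_{n≥1} (a_n^2+b_n^2) = 1/2 ∫_{-2}^{2} g(t)^2 dt = 92/3.
Subtract a_0^2/2 = 49/2: Σ (a_n^2+b_n^2) = 37/6.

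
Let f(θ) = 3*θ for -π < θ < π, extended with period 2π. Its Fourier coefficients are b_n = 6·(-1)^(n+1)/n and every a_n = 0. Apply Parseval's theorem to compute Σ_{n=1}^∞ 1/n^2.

Parseval: Σ b_n^2 = (1/π) ∫_{-π}^{π} f(θ)^2 dθ = 6*pi**2.
Σ b_n^2 = Σ 36/n^2, so Σ 1/n^2 = (6*pi**2)/36 = pi**2/6.

pi**2/6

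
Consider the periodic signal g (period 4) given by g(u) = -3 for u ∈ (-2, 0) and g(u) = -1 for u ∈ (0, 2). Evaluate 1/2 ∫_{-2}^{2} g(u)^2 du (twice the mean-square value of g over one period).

1/2 ∫_{-2}^{2} g(u)^2 du = 1/2 · (20) = 10.

10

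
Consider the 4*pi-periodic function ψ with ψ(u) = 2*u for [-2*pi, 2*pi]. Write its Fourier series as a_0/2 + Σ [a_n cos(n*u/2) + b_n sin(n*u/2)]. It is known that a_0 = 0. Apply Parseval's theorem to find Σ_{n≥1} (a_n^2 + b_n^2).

Parseval: a_0^2/2 + Σ_{n≥1} (a_n^2+b_n^2) = (1/(2*pi)) ∫_{-2*pi}^{2*pi} ψ(u)^2 du = 32*pi**2/3.
Subtract a_0^2/2 = 0: Σ (a_n^2+b_n^2) = 32*pi**2/3.

32*pi**2/3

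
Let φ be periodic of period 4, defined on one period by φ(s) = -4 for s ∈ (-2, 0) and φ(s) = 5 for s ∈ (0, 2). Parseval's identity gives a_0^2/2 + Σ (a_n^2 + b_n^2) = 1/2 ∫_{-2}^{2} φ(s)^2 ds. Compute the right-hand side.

1/2 ∫_{-2}^{2} φ(s)^2 ds = 1/2 · (82) = 41.

41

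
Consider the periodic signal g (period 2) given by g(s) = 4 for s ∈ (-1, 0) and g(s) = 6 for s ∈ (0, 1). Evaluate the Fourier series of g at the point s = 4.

s = 4 differs from s = 0 by 2 full period(s), and the series is 2-periodic.
At s = 0 the one-sided limits are g(0^-) = 4 and g(0^+) = 6.
By Dirichlet's theorem the series converges to their average, [(4) + (6)]/2 = 5.

5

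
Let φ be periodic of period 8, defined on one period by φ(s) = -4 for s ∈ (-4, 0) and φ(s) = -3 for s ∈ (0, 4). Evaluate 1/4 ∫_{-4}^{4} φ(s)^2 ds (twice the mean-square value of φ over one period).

25

1/4 ∫_{-4}^{4} φ(s)^2 ds = 1/4 · (100) = 25.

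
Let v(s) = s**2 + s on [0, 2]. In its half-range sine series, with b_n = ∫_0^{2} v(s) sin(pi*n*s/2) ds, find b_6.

b_6 = ∫_0^{2} (s**2 + s) sin(3*pi*s) ds.
Integrating by parts twice (tabular method), an antiderivative of (s**2 + s) sin(3*pi*s) is -s**2*cos(3*pi*s)/(3*pi) + 2*s*sin(3*pi*s)/(9*pi**2) - s*cos(3*pi*s)/(3*pi) + sin(3*pi*s)/(9*pi**2) + 2*cos(3*pi*s)/(27*pi**3); evaluating from 0 to 2: ∫_{0}^{2} (s**2 + s) sin(3*pi*s) ds = (-2/pi + 2/(27*pi**3)) - (2/(27*pi**3)) = -2/pi.
Hence b_6 = -2/pi.

-2/pi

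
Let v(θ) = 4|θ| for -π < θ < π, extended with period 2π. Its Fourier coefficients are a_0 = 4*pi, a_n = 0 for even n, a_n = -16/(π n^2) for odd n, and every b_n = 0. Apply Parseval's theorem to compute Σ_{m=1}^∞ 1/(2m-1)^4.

Parseval: a_0^2/2 + Σ a_n^2 = (1/π) ∫_{-π}^{π} v(θ)^2 dθ = 32*pi**2/3.
Subtract a_0^2/2 = 8*pi**2: Σ a_n^2 = 8*pi**2/3.
Only odd n contribute, with a_n^2 = 256/(π^2 n^4), so Σ_{m≥1} 1/(2m-1)^4 = π^2·(8*pi**2/3)/256 = pi**4/96.

pi**4/96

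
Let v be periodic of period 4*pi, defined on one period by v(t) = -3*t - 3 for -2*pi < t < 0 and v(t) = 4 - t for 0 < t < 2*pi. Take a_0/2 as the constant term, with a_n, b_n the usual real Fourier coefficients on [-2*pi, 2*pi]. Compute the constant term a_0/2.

a_0 = (1/(2*pi)) ∫_{-2*pi}^{2*pi} v(t) dt = (1/(2*pi)) · (2*pi*(1 + 2*pi)) = 1 + 2*pi.
So the constant term a_0/2 = 1/2 + pi.

1/2 + pi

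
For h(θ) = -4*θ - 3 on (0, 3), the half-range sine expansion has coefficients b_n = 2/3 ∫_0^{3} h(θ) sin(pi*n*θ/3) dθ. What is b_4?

6/pi

b_4 = 2/3 ∫_0^{3} (-4*θ - 3) sin(4*pi*θ/3) dθ.
Integrating by parts (boundary term plus one more integral), an antiderivative of (-4*θ - 3) sin(4*pi*θ/3) is 3*θ*cos(4*pi*θ/3)/pi - 9*sin(4*pi*θ/3)/(4*pi**2) + 9*cos(4*pi*θ/3)/(4*pi); evaluating from 0 to 3: ∫_{0}^{3} (-4*θ - 3) sin(4*pi*θ/3) dθ = (45/(4*pi)) - (9/(4*pi)) = 9/pi.
Hence b_4 = (2/3)·(9/pi) = 6/pi.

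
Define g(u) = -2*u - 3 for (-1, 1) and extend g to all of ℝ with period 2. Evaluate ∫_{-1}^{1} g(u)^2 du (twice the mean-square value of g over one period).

62/3

∫_{-1}^{1} g(u)^2 du = 62/3.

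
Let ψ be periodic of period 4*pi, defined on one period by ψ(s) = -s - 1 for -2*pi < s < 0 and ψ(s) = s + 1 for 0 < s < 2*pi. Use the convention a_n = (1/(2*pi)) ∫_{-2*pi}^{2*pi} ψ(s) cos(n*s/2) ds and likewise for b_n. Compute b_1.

4/pi

b_1 = (1/(2*pi)) ∫_{-2*pi}^{2*pi} ψ(s) sin(s/2) ds.
Split the integral at the breakpoints.
Integrating by parts (boundary term plus one more integral), an antiderivative of (-s - 1) sin(s/2) is 2*s*cos(s/2) - 4*sin(s/2) + 2*cos(s/2); evaluating from -2*pi to 0: ∫_{-2*pi}^{0} (-s - 1) sin(s/2) ds = (2) - (-2 + 4*pi) = 4 - 4*pi.
Integrating by parts (boundary term plus one more integral), an antiderivative of (s + 1) sin(s/2) is -2*s*cos(s/2) + 4*sin(s/2) - 2*cos(s/2); evaluating from 0 to 2*pi: ∫_{0}^{2*pi} (s + 1) sin(s/2) ds = (2 + 4*pi) - (-2) = 4 + 4*pi.
Summing the pieces and multiplying by (1/(2*pi)) gives b_1 = 4/pi.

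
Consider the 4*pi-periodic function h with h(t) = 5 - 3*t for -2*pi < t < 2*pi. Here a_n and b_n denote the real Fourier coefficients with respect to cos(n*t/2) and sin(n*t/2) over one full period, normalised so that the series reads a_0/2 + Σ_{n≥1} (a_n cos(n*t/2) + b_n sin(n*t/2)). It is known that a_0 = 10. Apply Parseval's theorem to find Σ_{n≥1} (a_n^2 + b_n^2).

Parseval: a_0^2/2 + Σ_{n≥1} (a_n^2+b_n^2) = (1/(2*pi)) ∫_{-2*pi}^{2*pi} h(t)^2 dt = 50 + 24*pi**2.
Subtract a_0^2/2 = 50: Σ (a_n^2+b_n^2) = 24*pi**2.

24*pi**2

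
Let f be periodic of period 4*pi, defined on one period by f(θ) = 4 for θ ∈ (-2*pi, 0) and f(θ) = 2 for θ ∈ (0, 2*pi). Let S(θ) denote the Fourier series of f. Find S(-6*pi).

3

θ = -6*pi differs from θ = -2*pi by -1 full period(s), and the series is 4*pi-periodic.
At θ = -2*pi the one-sided limits are f(-2*pi^-) = 2 and f(-2*pi^+) = 4.
By Dirichlet's theorem the series converges to their average, [(2) + (4)]/2 = 3.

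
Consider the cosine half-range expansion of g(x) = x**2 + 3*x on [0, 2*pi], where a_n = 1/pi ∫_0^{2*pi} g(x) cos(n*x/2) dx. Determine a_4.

1

a_4 = 1/pi ∫_0^{2*pi} (x**2 + 3*x) cos(2*x) dx.
Integrating by parts twice (tabular method), an antiderivative of (x**2 + 3*x) cos(2*x) is x**2*sin(2*x)/2 + 3*x*sin(2*x)/2 + x*cos(2*x)/2 - sin(2*x)/4 + 3*cos(2*x)/4; evaluating from 0 to 2*pi: ∫_{0}^{2*pi} (x**2 + 3*x) cos(2*x) dx = (3/4 + pi) - (3/4) = pi.
Hence a_4 = (1/pi)·(pi) = 1.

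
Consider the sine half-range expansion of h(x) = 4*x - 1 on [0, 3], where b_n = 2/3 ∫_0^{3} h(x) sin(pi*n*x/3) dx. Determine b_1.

20/pi

b_1 = 2/3 ∫_0^{3} (4*x - 1) sin(pi*x/3) dx.
Integrating by parts (boundary term plus one more integral), an antiderivative of (4*x - 1) sin(pi*x/3) is -12*x*cos(pi*x/3)/pi + 36*sin(pi*x/3)/pi**2 + 3*cos(pi*x/3)/pi; evaluating from 0 to 3: ∫_{0}^{3} (4*x - 1) sin(pi*x/3) dx = (33/pi) - (3/pi) = 30/pi.
Hence b_1 = (2/3)·(30/pi) = 20/pi.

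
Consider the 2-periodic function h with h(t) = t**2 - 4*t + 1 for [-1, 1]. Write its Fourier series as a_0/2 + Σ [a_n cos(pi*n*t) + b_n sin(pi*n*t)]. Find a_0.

8/3

a_0 = ∫_{-1}^{1} h(t) dt = 8/3.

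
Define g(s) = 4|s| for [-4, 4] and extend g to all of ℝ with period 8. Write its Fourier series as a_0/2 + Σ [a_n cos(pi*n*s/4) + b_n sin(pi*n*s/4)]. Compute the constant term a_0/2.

8

a_0 = 1/4 ∫_{-4}^{4} g(s) ds = 1/4 · (64) = 16.
So the constant term a_0/2 = 8.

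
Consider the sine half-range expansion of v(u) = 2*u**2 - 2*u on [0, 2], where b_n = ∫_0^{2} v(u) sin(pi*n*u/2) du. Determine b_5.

b_5 = ∫_0^{2} (2*u**2 - 2*u) sin(5*pi*u/2) du.
Integrating by parts twice (tabular method), an antiderivative of (2*u**2 - 2*u) sin(5*pi*u/2) is -4*u**2*cos(5*pi*u/2)/(5*pi) + 16*u*sin(5*pi*u/2)/(25*pi**2) + 4*u*cos(5*pi*u/2)/(5*pi) - 8*sin(5*pi*u/2)/(25*pi**2) + 32*cos(5*pi*u/2)/(125*pi**3); evaluating from 0 to 2: ∫_{0}^{2} (2*u**2 - 2*u) sin(5*pi*u/2) du = (8*(-4 + 25*pi**2)/(125*pi**3)) - (32/(125*pi**3)) = 8*(-8 + 25*pi**2)/(125*pi**3).
Hence b_5 = 8*(-8 + 25*pi**2)/(125*pi**3).

8*(-8 + 25*pi**2)/(125*pi**3)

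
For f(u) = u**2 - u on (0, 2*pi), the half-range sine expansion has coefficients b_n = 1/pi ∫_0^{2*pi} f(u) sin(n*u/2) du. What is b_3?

b_3 = 1/pi ∫_0^{2*pi} (u**2 - u) sin(3*u/2) du.
Integrating by parts twice (tabular method), an antiderivative of (u**2 - u) sin(3*u/2) is -2*u**2*cos(3*u/2)/3 + 8*u*sin(3*u/2)/9 + 2*u*cos(3*u/2)/3 - 4*sin(3*u/2)/9 + 16*cos(3*u/2)/27; evaluating from 0 to 2*pi: ∫_{0}^{2*pi} (u**2 - u) sin(3*u/2) du = (-4*pi/3 - 16/27 + 8*pi**2/3) - (16/27) = -4*pi/3 - 32/27 + 8*pi**2/3.
Hence b_3 = (1/pi)·(-4*pi/3 - 32/27 + 8*pi**2/3) = 4*(-9*pi - 8 + 18*pi**2)/(27*pi).

4*(-9*pi - 8 + 18*pi**2)/(27*pi)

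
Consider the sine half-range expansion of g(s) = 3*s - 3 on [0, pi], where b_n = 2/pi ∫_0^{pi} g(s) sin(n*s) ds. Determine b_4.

-3/2

b_4 = 2/pi ∫_0^{pi} (3*s - 3) sin(4*s) ds.
Integrating by parts (boundary term plus one more integral), an antiderivative of (3*s - 3) sin(4*s) is -3*s*cos(4*s)/4 + 3*sin(4*s)/16 + 3*cos(4*s)/4; evaluating from 0 to pi: ∫_{0}^{pi} (3*s - 3) sin(4*s) ds = (3/4 - 3*pi/4) - (3/4) = -3*pi/4.
Hence b_4 = (2/pi)·(-3*pi/4) = -3/2.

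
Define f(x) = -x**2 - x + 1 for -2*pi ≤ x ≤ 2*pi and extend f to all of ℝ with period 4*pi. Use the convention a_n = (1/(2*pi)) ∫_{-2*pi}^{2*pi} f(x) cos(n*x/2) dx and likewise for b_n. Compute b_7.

b_7 = (1/(2*pi)) ∫_{-2*pi}^{2*pi} f(x) sin(7*x/2) dx.
Integrating by parts twice (tabular method), an antiderivative of (-x**2 - x + 1) sin(7*x/2) is 2*x**2*cos(7*x/2)/7 - 8*x*sin(7*x/2)/49 + 2*x*cos(7*x/2)/7 - 4*sin(7*x/2)/49 - 114*cos(7*x/2)/343; evaluating from -2*pi to 2*pi: ∫_{-2*pi}^{2*pi} (-x**2 - x + 1) sin(7*x/2) dx = (-8*pi**2/7 - 4*pi/7 + 114/343) - (-8*pi**2/7 + 114/343 + 4*pi/7) = -8*pi/7.
Hence b_7 = (1/(2*pi))·(-8*pi/7) = -4/7.

-4/7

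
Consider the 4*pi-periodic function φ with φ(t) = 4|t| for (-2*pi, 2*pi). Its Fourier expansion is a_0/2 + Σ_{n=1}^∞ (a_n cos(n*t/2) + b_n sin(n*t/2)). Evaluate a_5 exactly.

a_5 = (1/(2*pi)) ∫_{-2*pi}^{2*pi} φ(t) cos(5*t/2) dt.
φ is even and cos(5*t/2) is even, so the integrand is even and a_5 = 1/pi ∫_0^{2*pi} φ(t) cos(5*t/2) dt.
Integrating by parts (boundary term plus one more integral), an antiderivative of (4*t) cos(5*t/2) is 8*t*sin(5*t/2)/5 + 16*cos(5*t/2)/25; evaluating from 0 to 2*pi: ∫_{0}^{2*pi} (4*t) cos(5*t/2) dt = (-16/25) - (16/25) = -32/25.
Hence a_5 = (1/pi)·(-32/25) = -32/(25*pi).

-32/(25*pi)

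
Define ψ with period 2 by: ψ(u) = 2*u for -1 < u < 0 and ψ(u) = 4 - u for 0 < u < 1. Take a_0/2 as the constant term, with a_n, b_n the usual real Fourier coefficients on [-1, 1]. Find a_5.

6/(25*pi**2)

a_5 = ∫_{-1}^{1} ψ(u) cos(5*pi*u) du.
Split the integral at the breakpoints.
Integrating by parts (boundary term plus one more integral), an antiderivative of (2*u) cos(5*pi*u) is 2*u*sin(5*pi*u)/(5*pi) + 2*cos(5*pi*u)/(25*pi**2); evaluating from -1 to 0: ∫_{-1}^{0} (2*u) cos(5*pi*u) du = (2/(25*pi**2)) - (-2/(25*pi**2)) = 4/(25*pi**2).
Integrating by parts (boundary term plus one more integral), an antiderivative of (4 - u) cos(5*pi*u) is -u*sin(5*pi*u)/(5*pi) + 4*sin(5*pi*u)/(5*pi) - cos(5*pi*u)/(25*pi**2); evaluating from 0 to 1: ∫_{0}^{1} (4 - u) cos(5*pi*u) du = (1/(25*pi**2)) - (-1/(25*pi**2)) = 2/(25*pi**2).
Summing the pieces gives a_5 = 6/(25*pi**2).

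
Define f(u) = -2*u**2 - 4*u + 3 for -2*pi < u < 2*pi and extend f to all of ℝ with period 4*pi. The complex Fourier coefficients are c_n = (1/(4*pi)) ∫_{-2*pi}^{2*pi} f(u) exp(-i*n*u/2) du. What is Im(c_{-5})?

-8/5

Since f is real-valued, Im(c_{-5}) = -(1/(4*pi)) ∫_{-2*pi}^{2*pi} f(u) sin(-5*u/2) du = b_{5}/2.
Integrating by parts twice (tabular method), an antiderivative of (-2*u**2 - 4*u + 3) sin(-5*u/2) is -4*u**2*cos(5*u/2)/5 + 16*u*sin(5*u/2)/25 - 8*u*cos(5*u/2)/5 + 16*sin(5*u/2)/25 + 182*cos(5*u/2)/125; evaluating from -2*pi to 2*pi: ∫_{-2*pi}^{2*pi} (-2*u**2 - 4*u + 3) sin(-5*u/2) du = (-182/125 + 16*pi/5 + 16*pi**2/5) - (-16*pi/5 - 182/125 + 16*pi**2/5) = 32*pi/5.
Hence Im(c_{-5}) = (-1/(4*pi))·(32*pi/5) = -8/5.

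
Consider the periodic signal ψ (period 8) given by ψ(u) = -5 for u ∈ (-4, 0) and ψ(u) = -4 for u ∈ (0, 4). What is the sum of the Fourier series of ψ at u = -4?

-9/2

u = -4 differs from u = 4 by -1 full period(s), and the series is 8-periodic.
At u = 4 the one-sided limits are ψ(4^-) = -4 and ψ(4^+) = -5.
By Dirichlet's theorem the series converges to their average, [(-4) + (-5)]/2 = -9/2.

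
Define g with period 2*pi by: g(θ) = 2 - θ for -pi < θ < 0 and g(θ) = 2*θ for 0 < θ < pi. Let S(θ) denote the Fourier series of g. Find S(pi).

At θ = pi the one-sided limits are g(pi^-) = 2*pi and g(pi^+) = 2 + pi.
By Dirichlet's theorem the series converges to their average, [(2*pi) + (2 + pi)]/2 = 1 + 3*pi/2.

1 + 3*pi/2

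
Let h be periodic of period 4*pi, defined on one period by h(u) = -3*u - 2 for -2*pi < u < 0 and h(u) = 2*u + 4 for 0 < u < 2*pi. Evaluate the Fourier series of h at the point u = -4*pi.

1

u = -4*pi differs from u = 0 by -1 full period(s), and the series is 4*pi-periodic.
At u = 0 the one-sided limits are h(0^-) = -2 and h(0^+) = 4.
By Dirichlet's theorem the series converges to their average, [(-2) + (4)]/2 = 1.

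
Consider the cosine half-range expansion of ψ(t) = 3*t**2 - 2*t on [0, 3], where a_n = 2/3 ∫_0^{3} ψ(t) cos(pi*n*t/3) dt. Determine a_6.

3/pi**2

a_6 = 2/3 ∫_0^{3} (3*t**2 - 2*t) cos(2*pi*t) dt.
Integrating by parts twice (tabular method), an antiderivative of (3*t**2 - 2*t) cos(2*pi*t) is 3*t**2*sin(2*pi*t)/(2*pi) - t*sin(2*pi*t)/pi + 3*t*cos(2*pi*t)/(2*pi**2) - 3*sin(2*pi*t)/(4*pi**3) - cos(2*pi*t)/(2*pi**2); evaluating from 0 to 3: ∫_{0}^{3} (3*t**2 - 2*t) cos(2*pi*t) dt = (4/pi**2) - (-1/(2*pi**2)) = 9/(2*pi**2).
Hence a_6 = (2/3)·(9/(2*pi**2)) = 3/pi**2.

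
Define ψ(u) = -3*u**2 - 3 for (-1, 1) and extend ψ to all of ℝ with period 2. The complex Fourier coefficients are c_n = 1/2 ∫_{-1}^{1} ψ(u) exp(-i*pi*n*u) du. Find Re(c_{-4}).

-3/(8*pi**2)

Since ψ is real-valued, Re(c_{-4}) = 1/2 ∫_{-1}^{1} ψ(u) cos(-4*pi*u) du = a_{4}/2.
ψ is even and cos(-4*pi*u) is even, so the integrand is even: ∫_{-1}^{1} ψ(u) cos(-4*pi*u) du = 2∫_0^{1} ψ(u) cos(-4*pi*u) du.
Integrating by parts twice (tabular method), an antiderivative of (-3*u**2 - 3) cos(-4*pi*u) is -3*u**2*sin(4*pi*u)/(4*pi) - 3*u*cos(4*pi*u)/(8*pi**2) - 3*sin(4*pi*u)/(4*pi) + 3*sin(4*pi*u)/(32*pi**3); evaluating from 0 to 1: ∫_{0}^{1} (-3*u**2 - 3) cos(-4*pi*u) du = (-3/(8*pi**2)) - (0) = -3/(8*pi**2).
So ∫_{-1}^{1} ψ(u) cos(-4*pi*u) du = -3/(4*pi**2).
Hence Re(c_{-4}) = (1/2)·(-3/(4*pi**2)) = -3/(8*pi**2).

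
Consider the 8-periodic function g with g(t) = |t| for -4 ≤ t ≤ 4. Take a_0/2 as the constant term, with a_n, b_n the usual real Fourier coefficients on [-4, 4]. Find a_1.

a_1 = 1/4 ∫_{-4}^{4} g(t) cos(pi*t/4) dt.
g is even and cos(pi*t/4) is even, so the integrand is even and a_1 = 1/2 ∫_0^{4} g(t) cos(pi*t/4) dt.
Integrating by parts (boundary term plus one more integral), an antiderivative of (t) cos(pi*t/4) is 4*t*sin(pi*t/4)/pi + 16*cos(pi*t/4)/pi**2; evaluating from 0 to 4: ∫_{0}^{4} (t) cos(pi*t/4) dt = (-16/pi**2) - (16/pi**2) = -32/pi**2.
Hence a_1 = (1/2)·(-32/pi**2) = -16/pi**2.

-16/pi**2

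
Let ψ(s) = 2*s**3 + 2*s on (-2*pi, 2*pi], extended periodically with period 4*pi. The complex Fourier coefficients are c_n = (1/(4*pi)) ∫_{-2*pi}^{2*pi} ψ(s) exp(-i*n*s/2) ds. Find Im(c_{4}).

Since ψ is real-valued, Im(c_{4}) = -(1/(4*pi)) ∫_{-2*pi}^{2*pi} ψ(s) sin(2*s) ds = -b_{4}/2.
ψ is odd and sin(2*s) is odd, so the integrand is even: ∫_{-2*pi}^{2*pi} ψ(s) sin(2*s) ds = 2∫_0^{2*pi} ψ(s) sin(2*s) ds.
Integrating by parts three times (tabular method), an antiderivative of (2*s**3 + 2*s) sin(2*s) is -s**3*cos(2*s) + 3*s**2*sin(2*s)/2 + s*cos(2*s)/2 - sin(2*s)/4; evaluating from 0 to 2*pi: ∫_{0}^{2*pi} (2*s**3 + 2*s) sin(2*s) ds = (pi - 8*pi**3) - (0) = pi - 8*pi**3.
So ∫_{-2*pi}^{2*pi} ψ(s) sin(2*s) ds = -16*pi**3 + 2*pi.
Hence Im(c_{4}) = (-1/(4*pi))·(-16*pi**3 + 2*pi) = -1/2 + 4*pi**2.

-1/2 + 4*pi**2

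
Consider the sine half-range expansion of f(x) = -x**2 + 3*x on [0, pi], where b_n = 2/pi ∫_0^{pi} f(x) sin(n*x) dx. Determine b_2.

-3 + pi

b_2 = 2/pi ∫_0^{pi} (-x**2 + 3*x) sin(2*x) dx.
Integrating by parts twice (tabular method), an antiderivative of (-x**2 + 3*x) sin(2*x) is x**2*cos(2*x)/2 - x*sin(2*x)/2 - 3*x*cos(2*x)/2 + 3*sin(2*x)/4 - cos(2*x)/4; evaluating from 0 to pi: ∫_{0}^{pi} (-x**2 + 3*x) sin(2*x) dx = (-3*pi/2 - 1/4 + pi**2/2) - (-1/4) = pi*(-3 + pi)/2.
Hence b_2 = (2/pi)·(pi*(-3 + pi)/2) = -3 + pi.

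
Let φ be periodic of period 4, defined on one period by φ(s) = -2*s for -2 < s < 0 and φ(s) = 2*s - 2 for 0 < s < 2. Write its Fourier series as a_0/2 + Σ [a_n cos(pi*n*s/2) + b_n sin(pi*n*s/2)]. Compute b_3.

-4/(3*pi)

b_3 = 1/2 ∫_{-2}^{2} φ(s) sin(3*pi*s/2) ds.
Split the integral at the breakpoints.
Integrating by parts (boundary term plus one more integral), an antiderivative of (-2*s) sin(3*pi*s/2) is 4*s*cos(3*pi*s/2)/(3*pi) - 8*sin(3*pi*s/2)/(9*pi**2); evaluating from -2 to 0: ∫_{-2}^{0} (-2*s) sin(3*pi*s/2) ds = (0) - (8/(3*pi)) = -8/(3*pi).
Integrating by parts (boundary term plus one more integral), an antiderivative of (2*s - 2) sin(3*pi*s/2) is -4*s*cos(3*pi*s/2)/(3*pi) + 8*sin(3*pi*s/2)/(9*pi**2) + 4*cos(3*pi*s/2)/(3*pi); evaluating from 0 to 2: ∫_{0}^{2} (2*s - 2) sin(3*pi*s/2) ds = (4/(3*pi)) - (4/(3*pi)) = 0.
Summing the pieces and multiplying by (1/2) gives b_3 = -4/(3*pi).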